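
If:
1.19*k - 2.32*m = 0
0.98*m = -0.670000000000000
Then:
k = -1.33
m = -0.68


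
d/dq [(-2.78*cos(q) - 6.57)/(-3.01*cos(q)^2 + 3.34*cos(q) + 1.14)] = (8.3678*cos(q)^2 + 39.5514*cos(q) - 18.7746)*sin(q)/(9.0601*cos(q)^4 - 20.1068*cos(q)^3 + 4.2928*cos(q)^2 + 7.6152*cos(q) + 1.2996)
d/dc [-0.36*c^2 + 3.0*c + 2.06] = 3.0 - 0.72*c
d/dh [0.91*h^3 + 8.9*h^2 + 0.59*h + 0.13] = 2.73*h^2 + 17.8*h + 0.59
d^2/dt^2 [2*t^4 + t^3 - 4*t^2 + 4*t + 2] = 24*t^2 + 6*t - 8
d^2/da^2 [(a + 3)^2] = 2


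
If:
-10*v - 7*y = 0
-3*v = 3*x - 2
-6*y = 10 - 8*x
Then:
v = 49/6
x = -15/2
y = -35/3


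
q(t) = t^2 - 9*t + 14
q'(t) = 2*t - 9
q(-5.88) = 101.49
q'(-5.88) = -20.76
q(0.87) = 6.93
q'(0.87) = -7.26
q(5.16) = -5.81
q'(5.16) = 1.32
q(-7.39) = 135.12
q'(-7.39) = -23.78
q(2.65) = -2.83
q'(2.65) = -3.70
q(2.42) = -1.92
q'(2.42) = -4.16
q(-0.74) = 21.21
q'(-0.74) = -10.48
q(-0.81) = 21.95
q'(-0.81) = -10.62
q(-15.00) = 374.00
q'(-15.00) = -39.00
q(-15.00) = 374.00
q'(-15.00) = -39.00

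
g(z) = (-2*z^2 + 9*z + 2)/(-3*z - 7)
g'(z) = (9 - 4*z)/(-3*z - 7) + 3*(-2*z^2 + 9*z + 2)/(-3*z - 7)^2 = (6*z^2 + 28*z - 57)/(9*z^2 + 42*z + 49)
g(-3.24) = -17.70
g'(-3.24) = -11.45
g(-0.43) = 0.39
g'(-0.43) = -2.08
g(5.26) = 0.26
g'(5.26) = 0.49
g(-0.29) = 0.13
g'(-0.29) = -1.72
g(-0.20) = -0.02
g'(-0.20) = -1.52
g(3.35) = -0.57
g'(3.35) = 0.36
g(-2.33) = 2982.78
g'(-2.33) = -896666.00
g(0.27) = -0.55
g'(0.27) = -0.80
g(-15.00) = -15.34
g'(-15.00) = 0.60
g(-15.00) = -15.34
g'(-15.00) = 0.60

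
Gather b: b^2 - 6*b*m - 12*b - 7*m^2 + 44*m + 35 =b^2 + b*(-6*m - 12) - 7*m^2 + 44*m + 35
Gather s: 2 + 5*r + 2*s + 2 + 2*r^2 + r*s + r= 2*r^2 + 6*r + s*(r + 2) + 4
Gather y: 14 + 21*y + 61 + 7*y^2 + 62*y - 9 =7*y^2 + 83*y + 66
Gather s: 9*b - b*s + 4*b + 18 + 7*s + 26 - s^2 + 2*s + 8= 13*b - s^2 + s*(9 - b) + 52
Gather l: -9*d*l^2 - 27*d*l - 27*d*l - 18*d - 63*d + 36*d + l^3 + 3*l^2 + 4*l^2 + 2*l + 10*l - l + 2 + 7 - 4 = -45*d + l^3 + l^2*(7 - 9*d) + l*(11 - 54*d) + 5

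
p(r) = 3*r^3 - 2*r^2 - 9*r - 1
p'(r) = 9*r^2 - 4*r - 9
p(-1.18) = 1.91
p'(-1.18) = 8.25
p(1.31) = -9.48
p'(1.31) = 1.20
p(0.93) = -8.69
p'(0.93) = -4.94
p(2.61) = 15.22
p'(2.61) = 41.87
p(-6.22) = -744.32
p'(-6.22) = 364.08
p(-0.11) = -0.04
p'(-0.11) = -8.45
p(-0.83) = 3.38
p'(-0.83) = 0.52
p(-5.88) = -627.12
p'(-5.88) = 325.69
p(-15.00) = -10441.00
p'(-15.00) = 2076.00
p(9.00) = 1943.00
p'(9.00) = 684.00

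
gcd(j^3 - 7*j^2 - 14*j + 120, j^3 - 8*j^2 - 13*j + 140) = j^2 - j - 20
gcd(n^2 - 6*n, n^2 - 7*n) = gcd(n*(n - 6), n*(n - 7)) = n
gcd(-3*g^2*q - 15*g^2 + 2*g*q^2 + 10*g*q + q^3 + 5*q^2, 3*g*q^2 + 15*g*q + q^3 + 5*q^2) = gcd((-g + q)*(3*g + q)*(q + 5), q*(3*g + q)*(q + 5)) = 3*g*q + 15*g + q^2 + 5*q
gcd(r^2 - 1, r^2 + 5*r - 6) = r - 1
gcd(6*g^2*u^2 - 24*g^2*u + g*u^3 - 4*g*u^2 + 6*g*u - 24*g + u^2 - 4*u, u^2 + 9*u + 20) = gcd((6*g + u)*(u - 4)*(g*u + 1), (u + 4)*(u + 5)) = 1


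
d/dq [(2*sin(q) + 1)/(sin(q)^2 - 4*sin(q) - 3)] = 2*(-sin(q) + cos(q)^2 - 2)*cos(q)/(4*sin(q) + cos(q)^2 + 2)^2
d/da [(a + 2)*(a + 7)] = 2*a + 9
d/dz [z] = 1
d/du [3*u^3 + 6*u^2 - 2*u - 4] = 9*u^2 + 12*u - 2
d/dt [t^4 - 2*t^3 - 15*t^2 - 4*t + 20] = 4*t^3 - 6*t^2 - 30*t - 4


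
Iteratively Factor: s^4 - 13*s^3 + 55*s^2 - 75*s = (s - 5)*(s^3 - 8*s^2 + 15*s) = s*(s - 5)*(s^2 - 8*s + 15) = s*(s - 5)^2*(s - 3)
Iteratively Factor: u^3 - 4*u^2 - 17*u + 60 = (u - 3)*(u^2 - u - 20) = (u - 5)*(u - 3)*(u + 4)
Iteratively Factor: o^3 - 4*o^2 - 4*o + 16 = (o + 2)*(o^2 - 6*o + 8) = (o - 4)*(o + 2)*(o - 2)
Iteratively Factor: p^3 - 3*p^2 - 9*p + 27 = (p - 3)*(p^2 - 9) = (p - 3)*(p + 3)*(p - 3)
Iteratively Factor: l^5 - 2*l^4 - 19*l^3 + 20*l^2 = (l - 1)*(l^4 - l^3 - 20*l^2) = l*(l - 1)*(l^3 - l^2 - 20*l) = l^2*(l - 1)*(l^2 - l - 20) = l^2*(l - 1)*(l + 4)*(l - 5)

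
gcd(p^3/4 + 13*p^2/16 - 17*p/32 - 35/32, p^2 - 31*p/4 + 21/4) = 1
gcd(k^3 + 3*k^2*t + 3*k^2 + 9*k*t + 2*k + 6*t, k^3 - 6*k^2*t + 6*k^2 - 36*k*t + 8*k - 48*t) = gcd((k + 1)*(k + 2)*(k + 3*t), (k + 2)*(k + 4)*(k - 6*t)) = k + 2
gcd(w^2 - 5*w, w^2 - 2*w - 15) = w - 5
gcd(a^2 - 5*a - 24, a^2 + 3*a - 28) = 1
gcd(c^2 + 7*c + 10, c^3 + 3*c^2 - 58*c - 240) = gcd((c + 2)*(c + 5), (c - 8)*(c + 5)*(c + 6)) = c + 5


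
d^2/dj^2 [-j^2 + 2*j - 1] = -2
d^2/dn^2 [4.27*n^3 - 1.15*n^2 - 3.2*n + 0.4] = 25.62*n - 2.3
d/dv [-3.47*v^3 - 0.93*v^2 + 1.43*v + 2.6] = -10.41*v^2 - 1.86*v + 1.43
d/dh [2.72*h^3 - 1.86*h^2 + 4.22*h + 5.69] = 8.16*h^2 - 3.72*h + 4.22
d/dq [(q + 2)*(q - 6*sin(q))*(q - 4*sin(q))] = -(q + 2)*(q - 6*sin(q))*(4*cos(q) - 1) - (q + 2)*(q - 4*sin(q))*(6*cos(q) - 1) + (q - 6*sin(q))*(q - 4*sin(q))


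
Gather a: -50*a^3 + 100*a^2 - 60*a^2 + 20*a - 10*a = -50*a^3 + 40*a^2 + 10*a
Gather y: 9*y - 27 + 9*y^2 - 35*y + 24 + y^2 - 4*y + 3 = 10*y^2 - 30*y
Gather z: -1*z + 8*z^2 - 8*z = 8*z^2 - 9*z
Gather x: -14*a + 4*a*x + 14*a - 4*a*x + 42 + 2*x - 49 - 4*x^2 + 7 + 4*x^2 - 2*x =0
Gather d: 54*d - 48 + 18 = 54*d - 30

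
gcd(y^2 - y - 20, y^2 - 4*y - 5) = y - 5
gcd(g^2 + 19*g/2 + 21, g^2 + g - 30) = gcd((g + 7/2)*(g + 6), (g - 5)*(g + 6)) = g + 6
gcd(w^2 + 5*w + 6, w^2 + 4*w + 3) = w + 3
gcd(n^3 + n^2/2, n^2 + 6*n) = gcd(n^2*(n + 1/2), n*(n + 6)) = n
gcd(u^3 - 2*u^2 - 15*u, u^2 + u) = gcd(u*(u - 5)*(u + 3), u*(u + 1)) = u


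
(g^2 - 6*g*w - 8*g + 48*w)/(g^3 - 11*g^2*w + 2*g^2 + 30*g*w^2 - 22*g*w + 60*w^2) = (8 - g)/(-g^2 + 5*g*w - 2*g + 10*w)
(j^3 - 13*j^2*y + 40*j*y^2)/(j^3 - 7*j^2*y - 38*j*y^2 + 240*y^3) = j/(j + 6*y)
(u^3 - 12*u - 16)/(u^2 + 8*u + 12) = (u^2 - 2*u - 8)/(u + 6)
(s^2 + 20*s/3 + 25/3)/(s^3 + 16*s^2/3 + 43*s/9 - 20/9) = 3*(s + 5)/(3*s^2 + 11*s - 4)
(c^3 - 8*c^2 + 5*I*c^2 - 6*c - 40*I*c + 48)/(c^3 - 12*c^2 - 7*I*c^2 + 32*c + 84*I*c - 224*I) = (c^2 + 5*I*c - 6)/(c^2 - c*(4 + 7*I) + 28*I)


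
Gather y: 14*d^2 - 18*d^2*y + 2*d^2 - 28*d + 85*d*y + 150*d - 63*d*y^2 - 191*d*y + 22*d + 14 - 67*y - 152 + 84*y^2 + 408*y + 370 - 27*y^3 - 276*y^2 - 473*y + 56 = 16*d^2 + 144*d - 27*y^3 + y^2*(-63*d - 192) + y*(-18*d^2 - 106*d - 132) + 288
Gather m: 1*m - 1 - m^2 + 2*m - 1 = -m^2 + 3*m - 2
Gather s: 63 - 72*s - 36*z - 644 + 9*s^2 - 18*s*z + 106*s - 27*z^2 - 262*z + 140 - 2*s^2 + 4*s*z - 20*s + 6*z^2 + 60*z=7*s^2 + s*(14 - 14*z) - 21*z^2 - 238*z - 441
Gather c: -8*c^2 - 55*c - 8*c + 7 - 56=-8*c^2 - 63*c - 49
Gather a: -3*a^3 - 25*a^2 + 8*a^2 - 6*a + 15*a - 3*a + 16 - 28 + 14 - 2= -3*a^3 - 17*a^2 + 6*a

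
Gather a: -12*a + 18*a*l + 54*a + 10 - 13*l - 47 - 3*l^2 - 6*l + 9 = a*(18*l + 42) - 3*l^2 - 19*l - 28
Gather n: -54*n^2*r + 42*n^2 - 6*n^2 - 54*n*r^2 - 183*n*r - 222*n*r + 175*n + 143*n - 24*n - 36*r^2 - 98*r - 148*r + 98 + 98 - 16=n^2*(36 - 54*r) + n*(-54*r^2 - 405*r + 294) - 36*r^2 - 246*r + 180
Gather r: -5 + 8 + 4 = 7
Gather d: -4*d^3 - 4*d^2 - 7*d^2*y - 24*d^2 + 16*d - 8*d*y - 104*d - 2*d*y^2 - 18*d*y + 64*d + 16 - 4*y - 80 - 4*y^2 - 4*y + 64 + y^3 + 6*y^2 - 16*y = -4*d^3 + d^2*(-7*y - 28) + d*(-2*y^2 - 26*y - 24) + y^3 + 2*y^2 - 24*y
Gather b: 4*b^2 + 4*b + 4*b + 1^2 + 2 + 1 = 4*b^2 + 8*b + 4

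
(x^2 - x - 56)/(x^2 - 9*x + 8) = (x + 7)/(x - 1)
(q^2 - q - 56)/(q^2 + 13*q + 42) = (q - 8)/(q + 6)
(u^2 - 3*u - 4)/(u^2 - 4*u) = (u + 1)/u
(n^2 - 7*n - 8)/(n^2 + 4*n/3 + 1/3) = 3*(n - 8)/(3*n + 1)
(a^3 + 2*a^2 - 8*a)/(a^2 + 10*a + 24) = a*(a - 2)/(a + 6)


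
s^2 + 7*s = s*(s + 7)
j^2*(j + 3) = j^3 + 3*j^2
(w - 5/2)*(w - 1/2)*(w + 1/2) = w^3 - 5*w^2/2 - w/4 + 5/8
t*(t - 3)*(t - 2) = t^3 - 5*t^2 + 6*t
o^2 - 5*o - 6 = (o - 6)*(o + 1)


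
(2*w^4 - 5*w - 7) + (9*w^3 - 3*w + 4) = 2*w^4 + 9*w^3 - 8*w - 3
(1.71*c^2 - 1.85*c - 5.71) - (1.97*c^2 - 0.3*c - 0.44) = -0.26*c^2 - 1.55*c - 5.27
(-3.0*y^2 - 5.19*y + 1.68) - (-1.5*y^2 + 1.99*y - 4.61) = -1.5*y^2 - 7.18*y + 6.29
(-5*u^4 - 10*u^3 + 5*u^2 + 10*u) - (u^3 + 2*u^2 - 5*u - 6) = -5*u^4 - 11*u^3 + 3*u^2 + 15*u + 6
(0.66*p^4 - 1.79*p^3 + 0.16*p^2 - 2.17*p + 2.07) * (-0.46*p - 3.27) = -0.3036*p^5 - 1.3348*p^4 + 5.7797*p^3 + 0.475*p^2 + 6.1437*p - 6.7689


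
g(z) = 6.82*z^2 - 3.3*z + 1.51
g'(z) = 13.64*z - 3.3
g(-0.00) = 1.51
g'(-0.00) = -3.30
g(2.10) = 24.66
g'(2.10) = 25.34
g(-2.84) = 65.89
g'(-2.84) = -42.04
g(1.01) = 5.13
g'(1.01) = 10.48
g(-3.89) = 117.55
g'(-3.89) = -56.36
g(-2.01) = 35.70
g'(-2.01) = -30.72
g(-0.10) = 1.91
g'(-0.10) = -4.66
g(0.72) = 2.67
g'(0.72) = 6.52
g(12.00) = 943.99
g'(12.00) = 160.38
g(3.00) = 52.99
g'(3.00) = 37.62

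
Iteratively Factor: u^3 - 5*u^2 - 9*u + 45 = (u - 5)*(u^2 - 9) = (u - 5)*(u - 3)*(u + 3)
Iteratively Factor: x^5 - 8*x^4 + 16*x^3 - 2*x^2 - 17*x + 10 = (x - 5)*(x^4 - 3*x^3 + x^2 + 3*x - 2) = (x - 5)*(x + 1)*(x^3 - 4*x^2 + 5*x - 2) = (x - 5)*(x - 2)*(x + 1)*(x^2 - 2*x + 1) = (x - 5)*(x - 2)*(x - 1)*(x + 1)*(x - 1)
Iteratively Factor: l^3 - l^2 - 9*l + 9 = (l + 3)*(l^2 - 4*l + 3) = (l - 1)*(l + 3)*(l - 3)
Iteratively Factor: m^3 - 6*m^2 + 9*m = (m)*(m^2 - 6*m + 9) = m*(m - 3)*(m - 3)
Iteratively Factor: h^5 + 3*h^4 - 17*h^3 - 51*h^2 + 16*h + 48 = (h + 1)*(h^4 + 2*h^3 - 19*h^2 - 32*h + 48) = (h - 4)*(h + 1)*(h^3 + 6*h^2 + 5*h - 12) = (h - 4)*(h + 1)*(h + 3)*(h^2 + 3*h - 4) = (h - 4)*(h - 1)*(h + 1)*(h + 3)*(h + 4)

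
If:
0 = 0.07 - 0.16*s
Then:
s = 0.44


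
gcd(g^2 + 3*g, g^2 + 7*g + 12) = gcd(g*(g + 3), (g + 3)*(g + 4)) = g + 3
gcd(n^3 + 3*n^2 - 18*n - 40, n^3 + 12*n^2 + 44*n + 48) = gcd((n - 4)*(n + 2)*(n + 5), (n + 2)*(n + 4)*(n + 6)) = n + 2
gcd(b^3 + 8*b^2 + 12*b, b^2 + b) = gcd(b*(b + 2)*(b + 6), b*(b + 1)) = b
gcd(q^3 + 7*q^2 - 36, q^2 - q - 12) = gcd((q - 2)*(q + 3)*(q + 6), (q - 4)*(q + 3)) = q + 3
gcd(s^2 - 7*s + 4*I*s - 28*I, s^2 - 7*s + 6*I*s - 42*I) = s - 7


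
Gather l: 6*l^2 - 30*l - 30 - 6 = 6*l^2 - 30*l - 36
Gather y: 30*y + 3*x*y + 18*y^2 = 18*y^2 + y*(3*x + 30)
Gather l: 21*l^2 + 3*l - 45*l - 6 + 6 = 21*l^2 - 42*l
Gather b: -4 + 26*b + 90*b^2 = 90*b^2 + 26*b - 4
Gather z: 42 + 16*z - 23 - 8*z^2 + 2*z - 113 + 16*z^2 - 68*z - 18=8*z^2 - 50*z - 112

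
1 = 1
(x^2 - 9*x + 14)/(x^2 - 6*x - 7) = (x - 2)/(x + 1)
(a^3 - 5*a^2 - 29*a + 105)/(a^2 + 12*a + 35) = (a^2 - 10*a + 21)/(a + 7)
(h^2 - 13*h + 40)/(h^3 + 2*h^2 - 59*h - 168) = (h - 5)/(h^2 + 10*h + 21)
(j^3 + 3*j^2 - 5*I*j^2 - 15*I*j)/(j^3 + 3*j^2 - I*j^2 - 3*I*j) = (j - 5*I)/(j - I)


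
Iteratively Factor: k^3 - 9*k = (k - 3)*(k^2 + 3*k) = k*(k - 3)*(k + 3)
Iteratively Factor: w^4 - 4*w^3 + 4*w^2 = (w)*(w^3 - 4*w^2 + 4*w) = w*(w - 2)*(w^2 - 2*w) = w^2*(w - 2)*(w - 2)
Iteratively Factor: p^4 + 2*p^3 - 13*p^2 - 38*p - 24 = (p + 1)*(p^3 + p^2 - 14*p - 24) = (p + 1)*(p + 3)*(p^2 - 2*p - 8) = (p - 4)*(p + 1)*(p + 3)*(p + 2)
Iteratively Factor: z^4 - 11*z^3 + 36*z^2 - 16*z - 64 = (z - 4)*(z^3 - 7*z^2 + 8*z + 16) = (z - 4)^2*(z^2 - 3*z - 4) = (z - 4)^3*(z + 1)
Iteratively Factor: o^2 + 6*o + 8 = (o + 4)*(o + 2)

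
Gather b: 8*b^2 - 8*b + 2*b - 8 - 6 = 8*b^2 - 6*b - 14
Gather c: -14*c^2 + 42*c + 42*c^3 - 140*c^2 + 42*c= 42*c^3 - 154*c^2 + 84*c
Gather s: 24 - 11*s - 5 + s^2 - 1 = s^2 - 11*s + 18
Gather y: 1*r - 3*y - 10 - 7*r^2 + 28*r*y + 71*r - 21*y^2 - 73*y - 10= -7*r^2 + 72*r - 21*y^2 + y*(28*r - 76) - 20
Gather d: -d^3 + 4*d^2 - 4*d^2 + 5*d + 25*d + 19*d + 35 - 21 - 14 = -d^3 + 49*d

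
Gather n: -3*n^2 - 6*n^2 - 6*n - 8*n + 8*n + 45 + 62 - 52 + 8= -9*n^2 - 6*n + 63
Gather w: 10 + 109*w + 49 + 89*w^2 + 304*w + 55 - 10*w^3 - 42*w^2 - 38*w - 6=-10*w^3 + 47*w^2 + 375*w + 108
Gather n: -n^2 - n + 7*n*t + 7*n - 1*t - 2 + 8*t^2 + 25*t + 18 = -n^2 + n*(7*t + 6) + 8*t^2 + 24*t + 16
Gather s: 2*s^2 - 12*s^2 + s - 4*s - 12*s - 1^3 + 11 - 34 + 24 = -10*s^2 - 15*s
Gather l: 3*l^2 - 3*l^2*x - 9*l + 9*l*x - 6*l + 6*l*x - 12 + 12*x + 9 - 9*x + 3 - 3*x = l^2*(3 - 3*x) + l*(15*x - 15)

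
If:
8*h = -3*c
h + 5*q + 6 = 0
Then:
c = 40*q/3 + 16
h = -5*q - 6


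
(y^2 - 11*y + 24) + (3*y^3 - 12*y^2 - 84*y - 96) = 3*y^3 - 11*y^2 - 95*y - 72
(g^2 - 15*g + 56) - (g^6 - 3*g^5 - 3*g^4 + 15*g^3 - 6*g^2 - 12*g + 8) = -g^6 + 3*g^5 + 3*g^4 - 15*g^3 + 7*g^2 - 3*g + 48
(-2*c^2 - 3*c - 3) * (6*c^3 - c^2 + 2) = -12*c^5 - 16*c^4 - 15*c^3 - c^2 - 6*c - 6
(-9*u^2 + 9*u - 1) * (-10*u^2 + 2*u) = 90*u^4 - 108*u^3 + 28*u^2 - 2*u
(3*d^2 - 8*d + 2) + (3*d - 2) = 3*d^2 - 5*d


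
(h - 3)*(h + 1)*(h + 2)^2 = h^4 + 2*h^3 - 7*h^2 - 20*h - 12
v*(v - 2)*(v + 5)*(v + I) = v^4 + 3*v^3 + I*v^3 - 10*v^2 + 3*I*v^2 - 10*I*v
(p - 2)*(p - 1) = p^2 - 3*p + 2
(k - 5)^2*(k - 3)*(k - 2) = k^4 - 15*k^3 + 81*k^2 - 185*k + 150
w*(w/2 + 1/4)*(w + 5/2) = w^3/2 + 3*w^2/2 + 5*w/8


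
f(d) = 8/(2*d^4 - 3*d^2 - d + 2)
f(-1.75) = 0.60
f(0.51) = 9.47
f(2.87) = 0.07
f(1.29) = 6.37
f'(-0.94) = 4.68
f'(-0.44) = -2.05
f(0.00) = 4.00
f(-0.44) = 4.14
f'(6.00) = 0.00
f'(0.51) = 33.60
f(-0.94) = 4.32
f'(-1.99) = 0.76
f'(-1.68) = 1.86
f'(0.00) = 2.00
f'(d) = 8*(-8*d^3 + 6*d + 1)/(2*d^4 - 3*d^2 - d + 2)^2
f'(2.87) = -0.11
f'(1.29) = -42.76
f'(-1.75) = 1.50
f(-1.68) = 0.72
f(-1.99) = 0.34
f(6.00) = 0.00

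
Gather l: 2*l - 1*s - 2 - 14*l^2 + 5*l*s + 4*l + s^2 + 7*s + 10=-14*l^2 + l*(5*s + 6) + s^2 + 6*s + 8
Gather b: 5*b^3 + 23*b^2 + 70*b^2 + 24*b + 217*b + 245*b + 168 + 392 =5*b^3 + 93*b^2 + 486*b + 560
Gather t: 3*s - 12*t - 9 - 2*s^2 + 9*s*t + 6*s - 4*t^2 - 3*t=-2*s^2 + 9*s - 4*t^2 + t*(9*s - 15) - 9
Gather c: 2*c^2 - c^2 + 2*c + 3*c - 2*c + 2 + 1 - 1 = c^2 + 3*c + 2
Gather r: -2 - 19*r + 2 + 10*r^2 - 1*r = 10*r^2 - 20*r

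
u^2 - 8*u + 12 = (u - 6)*(u - 2)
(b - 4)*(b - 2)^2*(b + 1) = b^4 - 7*b^3 + 12*b^2 + 4*b - 16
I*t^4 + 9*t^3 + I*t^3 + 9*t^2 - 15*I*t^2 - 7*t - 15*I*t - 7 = (t + 1)*(t - 7*I)*(t - I)*(I*t + 1)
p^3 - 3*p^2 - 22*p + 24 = (p - 6)*(p - 1)*(p + 4)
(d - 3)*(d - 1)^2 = d^3 - 5*d^2 + 7*d - 3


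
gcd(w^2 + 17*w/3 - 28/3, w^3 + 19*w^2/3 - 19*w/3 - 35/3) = w + 7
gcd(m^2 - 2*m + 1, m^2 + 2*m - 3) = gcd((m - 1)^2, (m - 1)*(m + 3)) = m - 1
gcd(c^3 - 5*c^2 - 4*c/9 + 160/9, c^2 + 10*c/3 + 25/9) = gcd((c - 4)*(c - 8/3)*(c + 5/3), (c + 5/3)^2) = c + 5/3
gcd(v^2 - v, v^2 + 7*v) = v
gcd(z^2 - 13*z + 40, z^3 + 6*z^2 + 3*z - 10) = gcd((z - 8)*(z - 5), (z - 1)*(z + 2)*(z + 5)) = 1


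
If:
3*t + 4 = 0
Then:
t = -4/3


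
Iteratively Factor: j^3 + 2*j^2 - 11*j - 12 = (j + 4)*(j^2 - 2*j - 3) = (j - 3)*(j + 4)*(j + 1)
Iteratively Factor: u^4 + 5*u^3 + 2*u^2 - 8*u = (u + 4)*(u^3 + u^2 - 2*u) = (u + 2)*(u + 4)*(u^2 - u) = (u - 1)*(u + 2)*(u + 4)*(u)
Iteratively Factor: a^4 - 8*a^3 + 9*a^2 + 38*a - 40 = (a + 2)*(a^3 - 10*a^2 + 29*a - 20) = (a - 5)*(a + 2)*(a^2 - 5*a + 4) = (a - 5)*(a - 1)*(a + 2)*(a - 4)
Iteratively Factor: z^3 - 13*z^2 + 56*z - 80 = (z - 4)*(z^2 - 9*z + 20) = (z - 5)*(z - 4)*(z - 4)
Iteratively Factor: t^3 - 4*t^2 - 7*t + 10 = (t - 5)*(t^2 + t - 2) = (t - 5)*(t - 1)*(t + 2)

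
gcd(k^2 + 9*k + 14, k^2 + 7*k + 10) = k + 2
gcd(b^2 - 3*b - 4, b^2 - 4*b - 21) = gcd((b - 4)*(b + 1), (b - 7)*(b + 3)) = 1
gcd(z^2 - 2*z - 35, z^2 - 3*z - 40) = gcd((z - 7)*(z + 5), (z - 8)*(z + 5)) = z + 5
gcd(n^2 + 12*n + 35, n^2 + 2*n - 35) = n + 7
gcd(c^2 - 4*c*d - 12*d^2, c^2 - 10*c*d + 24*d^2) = c - 6*d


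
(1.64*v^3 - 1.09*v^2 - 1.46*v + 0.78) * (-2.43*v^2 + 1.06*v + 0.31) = -3.9852*v^5 + 4.3871*v^4 + 2.9008*v^3 - 3.7809*v^2 + 0.3742*v + 0.2418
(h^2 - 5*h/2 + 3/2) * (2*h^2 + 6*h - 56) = 2*h^4 + h^3 - 68*h^2 + 149*h - 84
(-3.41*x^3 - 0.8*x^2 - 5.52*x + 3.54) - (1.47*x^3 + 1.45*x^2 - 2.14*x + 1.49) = -4.88*x^3 - 2.25*x^2 - 3.38*x + 2.05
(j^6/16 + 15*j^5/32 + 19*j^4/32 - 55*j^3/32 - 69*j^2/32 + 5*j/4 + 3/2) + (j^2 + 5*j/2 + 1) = j^6/16 + 15*j^5/32 + 19*j^4/32 - 55*j^3/32 - 37*j^2/32 + 15*j/4 + 5/2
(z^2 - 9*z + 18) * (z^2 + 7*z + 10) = z^4 - 2*z^3 - 35*z^2 + 36*z + 180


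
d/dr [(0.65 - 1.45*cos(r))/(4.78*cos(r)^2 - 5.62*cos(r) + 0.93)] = (-6.931*cos(r)^2 + 6.214*cos(r) - 2.3045)*sin(r)/(22.8484*cos(r)^4 - 53.7272*cos(r)^3 + 40.4752*cos(r)^2 - 10.4532*cos(r) + 0.8649)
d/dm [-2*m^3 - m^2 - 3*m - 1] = -6*m^2 - 2*m - 3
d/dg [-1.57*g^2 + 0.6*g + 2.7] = 0.6 - 3.14*g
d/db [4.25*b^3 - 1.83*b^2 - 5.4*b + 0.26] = 12.75*b^2 - 3.66*b - 5.4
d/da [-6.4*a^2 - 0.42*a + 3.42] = -12.8*a - 0.42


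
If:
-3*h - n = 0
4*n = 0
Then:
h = 0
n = 0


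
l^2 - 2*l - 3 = (l - 3)*(l + 1)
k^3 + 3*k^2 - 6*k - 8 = (k - 2)*(k + 1)*(k + 4)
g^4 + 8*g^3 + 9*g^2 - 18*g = g*(g - 1)*(g + 3)*(g + 6)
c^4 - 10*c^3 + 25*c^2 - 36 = (c - 6)*(c - 3)*(c - 2)*(c + 1)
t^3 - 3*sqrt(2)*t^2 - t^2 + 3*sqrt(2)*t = t*(t - 1)*(t - 3*sqrt(2))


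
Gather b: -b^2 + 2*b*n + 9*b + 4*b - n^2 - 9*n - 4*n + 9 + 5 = -b^2 + b*(2*n + 13) - n^2 - 13*n + 14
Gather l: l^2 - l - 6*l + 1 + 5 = l^2 - 7*l + 6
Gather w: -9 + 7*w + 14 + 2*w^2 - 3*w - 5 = 2*w^2 + 4*w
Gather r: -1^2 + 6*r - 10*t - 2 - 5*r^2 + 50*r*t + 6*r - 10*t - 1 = -5*r^2 + r*(50*t + 12) - 20*t - 4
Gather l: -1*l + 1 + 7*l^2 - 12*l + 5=7*l^2 - 13*l + 6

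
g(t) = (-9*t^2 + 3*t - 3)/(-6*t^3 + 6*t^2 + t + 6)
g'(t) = (3 - 18*t)/(-6*t^3 + 6*t^2 + t + 6) + (-9*t^2 + 3*t - 3)*(18*t^2 - 12*t - 1)/(-6*t^3 + 6*t^2 + t + 6)^2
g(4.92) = 0.37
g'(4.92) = -0.10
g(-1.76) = -0.65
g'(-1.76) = -0.27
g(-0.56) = -0.90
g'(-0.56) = 0.35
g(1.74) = 4.39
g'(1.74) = -20.14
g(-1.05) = -0.87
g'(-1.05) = -0.29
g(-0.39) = -0.81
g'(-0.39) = 0.71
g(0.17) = -0.44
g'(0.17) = 0.16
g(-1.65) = -0.68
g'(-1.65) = -0.28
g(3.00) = 0.76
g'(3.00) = -0.44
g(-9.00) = -0.16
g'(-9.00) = -0.02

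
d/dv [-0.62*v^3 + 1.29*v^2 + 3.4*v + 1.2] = -1.86*v^2 + 2.58*v + 3.4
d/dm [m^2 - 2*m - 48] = 2*m - 2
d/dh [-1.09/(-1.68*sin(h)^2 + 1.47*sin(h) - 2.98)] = (1.6023 - 3.6624*sin(h))*cos(h)/(1.68*sin(h)^2 - 1.47*sin(h) + 2.98)^2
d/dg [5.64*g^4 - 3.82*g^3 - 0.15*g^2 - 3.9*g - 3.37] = 22.56*g^3 - 11.46*g^2 - 0.3*g - 3.9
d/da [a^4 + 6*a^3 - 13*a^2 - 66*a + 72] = 4*a^3 + 18*a^2 - 26*a - 66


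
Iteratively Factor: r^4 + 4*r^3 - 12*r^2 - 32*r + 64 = (r - 2)*(r^3 + 6*r^2 - 32) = (r - 2)*(r + 4)*(r^2 + 2*r - 8) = (r - 2)*(r + 4)^2*(r - 2)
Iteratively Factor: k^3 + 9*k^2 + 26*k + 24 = (k + 3)*(k^2 + 6*k + 8) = (k + 2)*(k + 3)*(k + 4)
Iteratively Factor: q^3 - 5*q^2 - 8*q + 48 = (q - 4)*(q^2 - q - 12) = (q - 4)*(q + 3)*(q - 4)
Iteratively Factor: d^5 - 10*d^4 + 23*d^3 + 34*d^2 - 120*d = (d - 3)*(d^4 - 7*d^3 + 2*d^2 + 40*d) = (d - 4)*(d - 3)*(d^3 - 3*d^2 - 10*d) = (d - 5)*(d - 4)*(d - 3)*(d^2 + 2*d) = d*(d - 5)*(d - 4)*(d - 3)*(d + 2)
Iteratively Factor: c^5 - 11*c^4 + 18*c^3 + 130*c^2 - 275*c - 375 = (c + 1)*(c^4 - 12*c^3 + 30*c^2 + 100*c - 375) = (c + 1)*(c + 3)*(c^3 - 15*c^2 + 75*c - 125) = (c - 5)*(c + 1)*(c + 3)*(c^2 - 10*c + 25) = (c - 5)^2*(c + 1)*(c + 3)*(c - 5)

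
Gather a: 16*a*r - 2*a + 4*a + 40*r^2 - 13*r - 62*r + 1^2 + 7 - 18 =a*(16*r + 2) + 40*r^2 - 75*r - 10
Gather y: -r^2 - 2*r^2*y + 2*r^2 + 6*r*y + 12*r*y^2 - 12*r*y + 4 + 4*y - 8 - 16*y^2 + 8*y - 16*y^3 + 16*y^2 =r^2 + 12*r*y^2 - 16*y^3 + y*(-2*r^2 - 6*r + 12) - 4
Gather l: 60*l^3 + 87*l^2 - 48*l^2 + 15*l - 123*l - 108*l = 60*l^3 + 39*l^2 - 216*l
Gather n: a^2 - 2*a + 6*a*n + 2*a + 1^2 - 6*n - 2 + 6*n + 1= a^2 + 6*a*n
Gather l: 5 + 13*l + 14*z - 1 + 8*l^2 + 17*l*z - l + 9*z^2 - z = 8*l^2 + l*(17*z + 12) + 9*z^2 + 13*z + 4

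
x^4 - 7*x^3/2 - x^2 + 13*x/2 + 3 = (x - 3)*(x - 2)*(x + 1/2)*(x + 1)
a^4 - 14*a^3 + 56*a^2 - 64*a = a*(a - 8)*(a - 4)*(a - 2)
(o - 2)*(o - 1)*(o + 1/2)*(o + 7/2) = o^4 + o^3 - 33*o^2/4 + 11*o/4 + 7/2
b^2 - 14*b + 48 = (b - 8)*(b - 6)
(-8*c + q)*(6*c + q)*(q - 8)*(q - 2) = -48*c^2*q^2 + 480*c^2*q - 768*c^2 - 2*c*q^3 + 20*c*q^2 - 32*c*q + q^4 - 10*q^3 + 16*q^2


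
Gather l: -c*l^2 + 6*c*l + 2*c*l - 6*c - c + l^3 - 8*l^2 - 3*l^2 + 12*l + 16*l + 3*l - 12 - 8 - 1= -7*c + l^3 + l^2*(-c - 11) + l*(8*c + 31) - 21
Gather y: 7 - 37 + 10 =-20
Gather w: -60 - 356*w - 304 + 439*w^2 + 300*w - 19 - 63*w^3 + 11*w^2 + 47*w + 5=-63*w^3 + 450*w^2 - 9*w - 378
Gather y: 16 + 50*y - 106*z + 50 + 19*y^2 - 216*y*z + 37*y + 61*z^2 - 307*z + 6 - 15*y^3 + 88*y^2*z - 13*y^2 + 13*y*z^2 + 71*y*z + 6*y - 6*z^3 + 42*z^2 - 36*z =-15*y^3 + y^2*(88*z + 6) + y*(13*z^2 - 145*z + 93) - 6*z^3 + 103*z^2 - 449*z + 72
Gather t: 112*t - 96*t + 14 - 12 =16*t + 2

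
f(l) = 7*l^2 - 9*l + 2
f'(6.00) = 75.00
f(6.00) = 200.00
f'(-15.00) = -219.00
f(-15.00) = 1712.00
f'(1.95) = 18.30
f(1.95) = 11.07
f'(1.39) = 10.46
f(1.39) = 3.01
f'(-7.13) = -108.82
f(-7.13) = 422.03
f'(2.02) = 19.28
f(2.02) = 12.38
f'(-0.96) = -22.44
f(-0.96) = 17.09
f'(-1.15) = -25.10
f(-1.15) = 21.61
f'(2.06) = 19.84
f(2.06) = 13.17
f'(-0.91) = -21.74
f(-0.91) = 15.99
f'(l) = 14*l - 9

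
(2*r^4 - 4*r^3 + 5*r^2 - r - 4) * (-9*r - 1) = -18*r^5 + 34*r^4 - 41*r^3 + 4*r^2 + 37*r + 4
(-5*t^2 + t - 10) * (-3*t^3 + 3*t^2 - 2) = 15*t^5 - 18*t^4 + 33*t^3 - 20*t^2 - 2*t + 20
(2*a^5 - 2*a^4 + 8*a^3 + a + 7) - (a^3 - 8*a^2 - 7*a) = 2*a^5 - 2*a^4 + 7*a^3 + 8*a^2 + 8*a + 7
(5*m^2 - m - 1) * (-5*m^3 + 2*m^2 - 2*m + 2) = -25*m^5 + 15*m^4 - 7*m^3 + 10*m^2 - 2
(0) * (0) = 0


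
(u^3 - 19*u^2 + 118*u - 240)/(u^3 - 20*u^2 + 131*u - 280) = (u - 6)/(u - 7)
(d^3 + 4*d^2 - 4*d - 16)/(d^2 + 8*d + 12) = (d^2 + 2*d - 8)/(d + 6)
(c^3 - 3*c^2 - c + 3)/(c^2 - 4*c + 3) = c + 1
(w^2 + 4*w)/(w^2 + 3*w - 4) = w/(w - 1)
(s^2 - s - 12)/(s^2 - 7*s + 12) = (s + 3)/(s - 3)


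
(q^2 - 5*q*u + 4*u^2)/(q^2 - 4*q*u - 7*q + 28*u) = (q - u)/(q - 7)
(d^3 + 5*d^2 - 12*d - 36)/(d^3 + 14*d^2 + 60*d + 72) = (d - 3)/(d + 6)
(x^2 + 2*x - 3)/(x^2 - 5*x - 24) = (x - 1)/(x - 8)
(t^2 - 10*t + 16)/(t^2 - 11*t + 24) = (t - 2)/(t - 3)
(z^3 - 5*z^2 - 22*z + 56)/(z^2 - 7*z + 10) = (z^2 - 3*z - 28)/(z - 5)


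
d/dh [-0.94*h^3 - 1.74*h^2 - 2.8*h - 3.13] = -2.82*h^2 - 3.48*h - 2.8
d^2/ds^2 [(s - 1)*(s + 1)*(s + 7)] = 6*s + 14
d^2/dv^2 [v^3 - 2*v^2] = 6*v - 4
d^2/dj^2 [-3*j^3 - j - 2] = -18*j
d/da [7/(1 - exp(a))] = 7/(4*sinh(a/2)^2)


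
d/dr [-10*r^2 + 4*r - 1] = 4 - 20*r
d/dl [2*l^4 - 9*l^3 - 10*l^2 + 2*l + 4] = 8*l^3 - 27*l^2 - 20*l + 2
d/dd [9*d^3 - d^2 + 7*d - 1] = 27*d^2 - 2*d + 7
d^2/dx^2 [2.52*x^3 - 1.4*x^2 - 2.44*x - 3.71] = 15.12*x - 2.8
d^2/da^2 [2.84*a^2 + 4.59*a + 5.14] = 5.68000000000000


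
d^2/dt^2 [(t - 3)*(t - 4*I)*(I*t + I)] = 6*I*t + 8 - 4*I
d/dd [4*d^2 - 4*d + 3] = 8*d - 4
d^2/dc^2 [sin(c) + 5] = -sin(c)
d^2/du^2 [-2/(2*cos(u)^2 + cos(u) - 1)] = 2*(16*sin(u)^4 - 17*sin(u)^2 - 13*cos(u)/2 + 3*cos(3*u)/2 - 5)/(-2*sin(u)^2 + cos(u) + 1)^3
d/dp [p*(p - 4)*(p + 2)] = 3*p^2 - 4*p - 8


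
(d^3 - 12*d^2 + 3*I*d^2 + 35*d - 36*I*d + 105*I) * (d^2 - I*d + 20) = d^5 - 12*d^4 + 2*I*d^4 + 58*d^3 - 24*I*d^3 - 276*d^2 + 130*I*d^2 + 805*d - 720*I*d + 2100*I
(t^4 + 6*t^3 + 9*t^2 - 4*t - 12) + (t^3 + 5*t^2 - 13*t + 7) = t^4 + 7*t^3 + 14*t^2 - 17*t - 5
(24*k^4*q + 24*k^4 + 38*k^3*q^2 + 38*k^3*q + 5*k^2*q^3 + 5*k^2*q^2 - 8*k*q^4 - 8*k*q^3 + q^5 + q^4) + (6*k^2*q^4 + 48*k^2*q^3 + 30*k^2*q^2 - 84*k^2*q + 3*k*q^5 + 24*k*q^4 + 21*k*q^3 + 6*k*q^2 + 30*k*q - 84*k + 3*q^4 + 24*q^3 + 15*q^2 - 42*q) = 24*k^4*q + 24*k^4 + 38*k^3*q^2 + 38*k^3*q + 6*k^2*q^4 + 53*k^2*q^3 + 35*k^2*q^2 - 84*k^2*q + 3*k*q^5 + 16*k*q^4 + 13*k*q^3 + 6*k*q^2 + 30*k*q - 84*k + q^5 + 4*q^4 + 24*q^3 + 15*q^2 - 42*q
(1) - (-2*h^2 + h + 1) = 2*h^2 - h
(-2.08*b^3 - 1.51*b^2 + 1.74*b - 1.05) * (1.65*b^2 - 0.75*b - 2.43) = -3.432*b^5 - 0.9315*b^4 + 9.0579*b^3 + 0.6318*b^2 - 3.4407*b + 2.5515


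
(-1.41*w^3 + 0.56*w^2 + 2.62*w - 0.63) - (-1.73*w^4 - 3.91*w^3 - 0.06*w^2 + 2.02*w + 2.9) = 1.73*w^4 + 2.5*w^3 + 0.62*w^2 + 0.6*w - 3.53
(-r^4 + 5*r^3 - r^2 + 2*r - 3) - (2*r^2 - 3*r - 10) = -r^4 + 5*r^3 - 3*r^2 + 5*r + 7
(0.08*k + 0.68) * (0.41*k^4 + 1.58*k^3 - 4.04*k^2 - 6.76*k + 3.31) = 0.0328*k^5 + 0.4052*k^4 + 0.7512*k^3 - 3.288*k^2 - 4.332*k + 2.2508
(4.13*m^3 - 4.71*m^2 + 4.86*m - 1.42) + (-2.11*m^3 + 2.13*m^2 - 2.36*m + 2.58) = 2.02*m^3 - 2.58*m^2 + 2.5*m + 1.16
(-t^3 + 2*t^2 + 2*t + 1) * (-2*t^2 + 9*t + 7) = 2*t^5 - 13*t^4 + 7*t^3 + 30*t^2 + 23*t + 7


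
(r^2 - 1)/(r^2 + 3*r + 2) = (r - 1)/(r + 2)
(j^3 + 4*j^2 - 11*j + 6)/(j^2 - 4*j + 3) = (j^2 + 5*j - 6)/(j - 3)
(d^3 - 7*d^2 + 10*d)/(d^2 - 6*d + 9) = d*(d^2 - 7*d + 10)/(d^2 - 6*d + 9)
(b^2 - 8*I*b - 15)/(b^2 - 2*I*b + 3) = (b - 5*I)/(b + I)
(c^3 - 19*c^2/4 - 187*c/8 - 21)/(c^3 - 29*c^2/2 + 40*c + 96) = (c + 7/4)/(c - 8)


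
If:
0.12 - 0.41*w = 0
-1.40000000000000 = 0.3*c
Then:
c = -4.67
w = 0.29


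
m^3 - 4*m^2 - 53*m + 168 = (m - 8)*(m - 3)*(m + 7)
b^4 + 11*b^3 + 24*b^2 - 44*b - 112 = (b - 2)*(b + 2)*(b + 4)*(b + 7)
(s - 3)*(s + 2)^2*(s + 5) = s^4 + 6*s^3 - 3*s^2 - 52*s - 60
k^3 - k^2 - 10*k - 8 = (k - 4)*(k + 1)*(k + 2)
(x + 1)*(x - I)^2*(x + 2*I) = x^4 + x^3 + 3*x^2 + 3*x - 2*I*x - 2*I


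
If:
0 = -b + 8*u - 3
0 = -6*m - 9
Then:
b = 8*u - 3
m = -3/2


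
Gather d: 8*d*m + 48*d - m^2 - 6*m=d*(8*m + 48) - m^2 - 6*m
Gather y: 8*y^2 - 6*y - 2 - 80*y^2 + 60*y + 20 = -72*y^2 + 54*y + 18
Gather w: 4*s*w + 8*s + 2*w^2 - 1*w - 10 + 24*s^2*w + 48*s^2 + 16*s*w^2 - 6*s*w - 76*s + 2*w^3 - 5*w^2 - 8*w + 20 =48*s^2 - 68*s + 2*w^3 + w^2*(16*s - 3) + w*(24*s^2 - 2*s - 9) + 10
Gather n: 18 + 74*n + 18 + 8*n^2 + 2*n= 8*n^2 + 76*n + 36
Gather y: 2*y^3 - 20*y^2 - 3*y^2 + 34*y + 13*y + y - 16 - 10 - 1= 2*y^3 - 23*y^2 + 48*y - 27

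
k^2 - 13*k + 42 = (k - 7)*(k - 6)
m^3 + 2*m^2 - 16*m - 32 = (m - 4)*(m + 2)*(m + 4)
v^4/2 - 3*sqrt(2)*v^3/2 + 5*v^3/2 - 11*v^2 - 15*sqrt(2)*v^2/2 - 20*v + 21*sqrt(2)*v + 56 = (v/2 + sqrt(2)/2)*(v - 2)*(v + 7)*(v - 4*sqrt(2))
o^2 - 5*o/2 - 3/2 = (o - 3)*(o + 1/2)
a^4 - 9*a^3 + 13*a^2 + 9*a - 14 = (a - 7)*(a - 2)*(a - 1)*(a + 1)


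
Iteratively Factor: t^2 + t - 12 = (t - 3)*(t + 4)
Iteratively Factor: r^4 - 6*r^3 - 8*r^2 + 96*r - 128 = (r + 4)*(r^3 - 10*r^2 + 32*r - 32) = (r - 4)*(r + 4)*(r^2 - 6*r + 8) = (r - 4)^2*(r + 4)*(r - 2)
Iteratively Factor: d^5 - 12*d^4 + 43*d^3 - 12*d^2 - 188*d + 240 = (d - 2)*(d^4 - 10*d^3 + 23*d^2 + 34*d - 120) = (d - 5)*(d - 2)*(d^3 - 5*d^2 - 2*d + 24) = (d - 5)*(d - 3)*(d - 2)*(d^2 - 2*d - 8) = (d - 5)*(d - 3)*(d - 2)*(d + 2)*(d - 4)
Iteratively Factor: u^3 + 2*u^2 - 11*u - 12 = (u + 1)*(u^2 + u - 12) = (u + 1)*(u + 4)*(u - 3)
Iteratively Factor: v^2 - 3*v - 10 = (v - 5)*(v + 2)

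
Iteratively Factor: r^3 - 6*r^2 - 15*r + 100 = (r - 5)*(r^2 - r - 20) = (r - 5)^2*(r + 4)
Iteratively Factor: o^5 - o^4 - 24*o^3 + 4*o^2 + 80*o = (o)*(o^4 - o^3 - 24*o^2 + 4*o + 80) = o*(o + 2)*(o^3 - 3*o^2 - 18*o + 40) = o*(o - 2)*(o + 2)*(o^2 - o - 20) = o*(o - 5)*(o - 2)*(o + 2)*(o + 4)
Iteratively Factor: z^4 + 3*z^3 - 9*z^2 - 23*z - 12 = (z + 1)*(z^3 + 2*z^2 - 11*z - 12) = (z + 1)^2*(z^2 + z - 12) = (z + 1)^2*(z + 4)*(z - 3)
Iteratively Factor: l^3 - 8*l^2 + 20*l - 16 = (l - 4)*(l^2 - 4*l + 4) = (l - 4)*(l - 2)*(l - 2)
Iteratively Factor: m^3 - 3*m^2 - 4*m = (m)*(m^2 - 3*m - 4) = m*(m - 4)*(m + 1)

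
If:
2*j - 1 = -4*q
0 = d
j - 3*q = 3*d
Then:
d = 0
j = 3/10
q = 1/10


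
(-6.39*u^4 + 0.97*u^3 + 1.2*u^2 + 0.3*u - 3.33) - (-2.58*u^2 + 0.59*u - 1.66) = -6.39*u^4 + 0.97*u^3 + 3.78*u^2 - 0.29*u - 1.67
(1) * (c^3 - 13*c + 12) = c^3 - 13*c + 12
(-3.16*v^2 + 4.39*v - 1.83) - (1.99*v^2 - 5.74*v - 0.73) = -5.15*v^2 + 10.13*v - 1.1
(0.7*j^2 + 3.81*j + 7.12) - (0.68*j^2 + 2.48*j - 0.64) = 0.0199999999999999*j^2 + 1.33*j + 7.76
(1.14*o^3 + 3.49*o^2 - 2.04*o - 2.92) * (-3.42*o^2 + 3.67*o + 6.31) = -3.8988*o^5 - 7.752*o^4 + 26.9785*o^3 + 24.5215*o^2 - 23.5888*o - 18.4252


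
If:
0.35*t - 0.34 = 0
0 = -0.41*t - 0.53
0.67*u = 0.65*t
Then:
No Solution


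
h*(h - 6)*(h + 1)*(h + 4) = h^4 - h^3 - 26*h^2 - 24*h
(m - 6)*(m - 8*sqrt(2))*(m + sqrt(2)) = m^3 - 7*sqrt(2)*m^2 - 6*m^2 - 16*m + 42*sqrt(2)*m + 96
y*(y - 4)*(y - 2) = y^3 - 6*y^2 + 8*y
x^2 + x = x*(x + 1)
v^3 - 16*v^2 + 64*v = v*(v - 8)^2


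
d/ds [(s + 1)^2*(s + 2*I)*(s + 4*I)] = 4*s^3 + s^2*(6 + 18*I) + s*(-14 + 24*I) - 16 + 6*I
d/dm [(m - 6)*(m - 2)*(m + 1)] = 3*m^2 - 14*m + 4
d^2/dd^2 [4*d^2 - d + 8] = 8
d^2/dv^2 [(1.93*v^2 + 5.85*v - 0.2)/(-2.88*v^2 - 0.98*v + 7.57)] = (2.8421709430404e-14*v^4 - 86.1500159999999*v^3 - 242.509248*v^2 - 761.84928*v - 298.889734)/(23.887872*v^6 + 24.385536*v^5 - 180.067968*v^4 - 127.252216*v^3 + 473.303652*v^2 + 168.476406*v - 433.798093)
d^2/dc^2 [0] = 0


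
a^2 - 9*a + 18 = (a - 6)*(a - 3)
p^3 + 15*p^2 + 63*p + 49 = (p + 1)*(p + 7)^2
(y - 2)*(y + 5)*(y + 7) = y^3 + 10*y^2 + 11*y - 70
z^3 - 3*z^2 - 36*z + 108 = (z - 6)*(z - 3)*(z + 6)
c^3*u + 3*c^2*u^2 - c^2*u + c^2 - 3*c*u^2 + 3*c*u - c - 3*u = (c - 1)*(c + 3*u)*(c*u + 1)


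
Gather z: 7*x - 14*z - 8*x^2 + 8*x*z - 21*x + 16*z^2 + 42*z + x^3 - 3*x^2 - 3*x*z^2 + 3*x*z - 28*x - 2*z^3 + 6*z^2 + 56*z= x^3 - 11*x^2 - 42*x - 2*z^3 + z^2*(22 - 3*x) + z*(11*x + 84)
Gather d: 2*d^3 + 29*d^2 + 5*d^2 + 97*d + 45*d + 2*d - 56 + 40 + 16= 2*d^3 + 34*d^2 + 144*d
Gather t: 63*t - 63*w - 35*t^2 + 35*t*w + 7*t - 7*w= -35*t^2 + t*(35*w + 70) - 70*w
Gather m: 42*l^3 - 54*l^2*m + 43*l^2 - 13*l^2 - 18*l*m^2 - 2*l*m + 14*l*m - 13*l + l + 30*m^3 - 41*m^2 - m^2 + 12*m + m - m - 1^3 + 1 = 42*l^3 + 30*l^2 - 12*l + 30*m^3 + m^2*(-18*l - 42) + m*(-54*l^2 + 12*l + 12)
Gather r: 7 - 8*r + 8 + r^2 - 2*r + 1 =r^2 - 10*r + 16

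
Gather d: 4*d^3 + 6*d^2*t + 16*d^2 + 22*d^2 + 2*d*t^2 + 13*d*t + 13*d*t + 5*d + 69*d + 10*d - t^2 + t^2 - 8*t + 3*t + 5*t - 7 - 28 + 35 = 4*d^3 + d^2*(6*t + 38) + d*(2*t^2 + 26*t + 84)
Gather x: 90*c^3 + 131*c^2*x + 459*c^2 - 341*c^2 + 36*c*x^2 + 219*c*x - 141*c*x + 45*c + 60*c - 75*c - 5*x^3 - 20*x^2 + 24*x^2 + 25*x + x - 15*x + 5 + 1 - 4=90*c^3 + 118*c^2 + 30*c - 5*x^3 + x^2*(36*c + 4) + x*(131*c^2 + 78*c + 11) + 2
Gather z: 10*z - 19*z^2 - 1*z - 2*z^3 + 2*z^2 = -2*z^3 - 17*z^2 + 9*z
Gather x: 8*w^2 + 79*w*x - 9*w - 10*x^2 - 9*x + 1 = 8*w^2 - 9*w - 10*x^2 + x*(79*w - 9) + 1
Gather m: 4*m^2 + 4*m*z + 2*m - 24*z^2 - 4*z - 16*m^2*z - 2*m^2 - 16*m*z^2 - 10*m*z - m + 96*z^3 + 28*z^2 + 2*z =m^2*(2 - 16*z) + m*(-16*z^2 - 6*z + 1) + 96*z^3 + 4*z^2 - 2*z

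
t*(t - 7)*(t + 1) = t^3 - 6*t^2 - 7*t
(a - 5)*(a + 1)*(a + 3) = a^3 - a^2 - 17*a - 15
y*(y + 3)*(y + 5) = y^3 + 8*y^2 + 15*y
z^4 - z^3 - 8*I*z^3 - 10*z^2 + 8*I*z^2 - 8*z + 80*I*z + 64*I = (z - 4)*(z + 1)*(z + 2)*(z - 8*I)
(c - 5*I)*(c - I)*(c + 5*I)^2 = c^4 + 4*I*c^3 + 30*c^2 + 100*I*c + 125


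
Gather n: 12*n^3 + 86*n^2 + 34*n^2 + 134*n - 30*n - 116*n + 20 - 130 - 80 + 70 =12*n^3 + 120*n^2 - 12*n - 120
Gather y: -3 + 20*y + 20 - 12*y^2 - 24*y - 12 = -12*y^2 - 4*y + 5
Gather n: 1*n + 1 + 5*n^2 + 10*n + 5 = 5*n^2 + 11*n + 6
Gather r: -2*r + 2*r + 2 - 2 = 0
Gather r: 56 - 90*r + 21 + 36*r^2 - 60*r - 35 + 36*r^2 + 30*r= 72*r^2 - 120*r + 42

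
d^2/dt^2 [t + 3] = 0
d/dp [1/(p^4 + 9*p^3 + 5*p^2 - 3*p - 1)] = (-4*p^3 - 27*p^2 - 10*p + 3)/(p^4 + 9*p^3 + 5*p^2 - 3*p - 1)^2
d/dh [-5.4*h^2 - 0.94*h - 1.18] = -10.8*h - 0.94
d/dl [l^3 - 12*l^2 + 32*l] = 3*l^2 - 24*l + 32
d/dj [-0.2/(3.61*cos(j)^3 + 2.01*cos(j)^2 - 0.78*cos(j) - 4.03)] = (-2.166*cos(j)^2 - 0.804*cos(j) + 0.156)*sin(j)/(3.61*cos(j)^3 + 2.01*cos(j)^2 - 0.78*cos(j) - 4.03)^2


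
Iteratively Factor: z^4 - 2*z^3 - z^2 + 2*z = (z - 1)*(z^3 - z^2 - 2*z) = (z - 2)*(z - 1)*(z^2 + z) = z*(z - 2)*(z - 1)*(z + 1)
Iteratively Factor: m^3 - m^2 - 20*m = (m + 4)*(m^2 - 5*m) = m*(m + 4)*(m - 5)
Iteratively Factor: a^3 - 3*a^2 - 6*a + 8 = (a - 4)*(a^2 + a - 2) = (a - 4)*(a + 2)*(a - 1)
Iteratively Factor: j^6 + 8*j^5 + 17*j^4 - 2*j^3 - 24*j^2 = (j + 3)*(j^5 + 5*j^4 + 2*j^3 - 8*j^2) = (j + 3)*(j + 4)*(j^4 + j^3 - 2*j^2) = (j + 2)*(j + 3)*(j + 4)*(j^3 - j^2) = (j - 1)*(j + 2)*(j + 3)*(j + 4)*(j^2) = j*(j - 1)*(j + 2)*(j + 3)*(j + 4)*(j)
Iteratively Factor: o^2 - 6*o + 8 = (o - 2)*(o - 4)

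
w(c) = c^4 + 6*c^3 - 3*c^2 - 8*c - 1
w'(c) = 4*c^3 + 18*c^2 - 6*c - 8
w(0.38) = -4.12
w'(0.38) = -7.46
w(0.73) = -5.82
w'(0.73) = -1.23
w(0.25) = -3.09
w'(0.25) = -8.31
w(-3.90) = -140.00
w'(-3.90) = 51.90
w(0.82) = -5.82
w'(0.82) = 1.39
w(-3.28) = -103.02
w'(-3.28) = 64.18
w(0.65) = -5.64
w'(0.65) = -3.20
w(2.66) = 119.48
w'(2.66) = 178.69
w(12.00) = 30575.00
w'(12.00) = 9424.00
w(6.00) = 2435.00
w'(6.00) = 1468.00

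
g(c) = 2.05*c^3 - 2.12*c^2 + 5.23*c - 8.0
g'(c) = 6.15*c^2 - 4.24*c + 5.23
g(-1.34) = -23.75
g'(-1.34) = 21.95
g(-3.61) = -150.95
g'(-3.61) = 100.68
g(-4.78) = -305.33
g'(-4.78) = 166.01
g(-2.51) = -66.90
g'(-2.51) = 54.62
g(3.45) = 68.99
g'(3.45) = 63.80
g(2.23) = 15.85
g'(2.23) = 26.36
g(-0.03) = -8.16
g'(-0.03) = 5.36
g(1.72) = 5.16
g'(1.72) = 16.13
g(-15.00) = -7482.20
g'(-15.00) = 1452.58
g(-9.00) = -1721.24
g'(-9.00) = 541.54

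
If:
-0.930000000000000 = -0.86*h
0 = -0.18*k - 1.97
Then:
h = 1.08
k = -10.94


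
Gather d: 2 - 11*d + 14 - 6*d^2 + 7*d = -6*d^2 - 4*d + 16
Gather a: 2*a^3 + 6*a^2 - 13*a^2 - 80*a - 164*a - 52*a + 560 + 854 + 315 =2*a^3 - 7*a^2 - 296*a + 1729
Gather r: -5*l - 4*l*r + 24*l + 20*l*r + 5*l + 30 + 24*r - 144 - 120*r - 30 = 24*l + r*(16*l - 96) - 144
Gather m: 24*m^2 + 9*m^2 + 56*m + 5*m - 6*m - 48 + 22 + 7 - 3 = 33*m^2 + 55*m - 22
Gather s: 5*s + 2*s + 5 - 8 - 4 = 7*s - 7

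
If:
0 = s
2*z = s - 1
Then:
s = 0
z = -1/2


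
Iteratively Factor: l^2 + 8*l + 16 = (l + 4)*(l + 4)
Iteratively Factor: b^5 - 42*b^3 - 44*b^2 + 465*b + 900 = (b - 5)*(b^4 + 5*b^3 - 17*b^2 - 129*b - 180) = (b - 5)*(b + 4)*(b^3 + b^2 - 21*b - 45) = (b - 5)*(b + 3)*(b + 4)*(b^2 - 2*b - 15) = (b - 5)^2*(b + 3)*(b + 4)*(b + 3)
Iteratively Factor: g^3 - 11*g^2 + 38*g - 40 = (g - 5)*(g^2 - 6*g + 8) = (g - 5)*(g - 2)*(g - 4)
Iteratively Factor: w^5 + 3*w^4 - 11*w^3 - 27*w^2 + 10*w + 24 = (w + 2)*(w^4 + w^3 - 13*w^2 - w + 12) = (w + 1)*(w + 2)*(w^3 - 13*w + 12) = (w + 1)*(w + 2)*(w + 4)*(w^2 - 4*w + 3) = (w - 3)*(w + 1)*(w + 2)*(w + 4)*(w - 1)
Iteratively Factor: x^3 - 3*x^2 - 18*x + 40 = (x + 4)*(x^2 - 7*x + 10) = (x - 5)*(x + 4)*(x - 2)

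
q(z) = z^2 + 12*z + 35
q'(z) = 2*z + 12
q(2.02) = 63.32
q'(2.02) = 16.04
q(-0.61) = 28.05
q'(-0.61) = 10.78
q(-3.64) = 4.57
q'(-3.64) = 4.72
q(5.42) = 129.42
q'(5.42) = 22.84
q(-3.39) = 5.81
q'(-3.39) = 5.22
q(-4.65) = 0.82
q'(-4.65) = 2.70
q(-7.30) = 0.69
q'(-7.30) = -2.60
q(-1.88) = 15.97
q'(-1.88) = 8.24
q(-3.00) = 8.00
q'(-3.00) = 6.00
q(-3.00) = 8.00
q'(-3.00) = 6.00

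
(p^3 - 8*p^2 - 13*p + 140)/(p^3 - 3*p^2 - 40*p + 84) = (p^2 - p - 20)/(p^2 + 4*p - 12)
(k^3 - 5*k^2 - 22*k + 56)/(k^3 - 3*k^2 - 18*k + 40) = (k - 7)/(k - 5)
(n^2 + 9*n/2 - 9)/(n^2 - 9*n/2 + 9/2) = (n + 6)/(n - 3)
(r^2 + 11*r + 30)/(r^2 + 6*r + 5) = (r + 6)/(r + 1)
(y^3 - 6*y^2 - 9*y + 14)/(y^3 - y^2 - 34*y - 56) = (y - 1)/(y + 4)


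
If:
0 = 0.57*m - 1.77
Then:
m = 3.11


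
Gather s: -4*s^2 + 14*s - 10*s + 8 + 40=-4*s^2 + 4*s + 48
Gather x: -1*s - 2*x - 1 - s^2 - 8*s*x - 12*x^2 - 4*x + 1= -s^2 - s - 12*x^2 + x*(-8*s - 6)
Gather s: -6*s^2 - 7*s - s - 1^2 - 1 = -6*s^2 - 8*s - 2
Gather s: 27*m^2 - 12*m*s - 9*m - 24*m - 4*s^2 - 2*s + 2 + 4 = 27*m^2 - 33*m - 4*s^2 + s*(-12*m - 2) + 6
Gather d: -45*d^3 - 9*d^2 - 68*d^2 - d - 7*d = -45*d^3 - 77*d^2 - 8*d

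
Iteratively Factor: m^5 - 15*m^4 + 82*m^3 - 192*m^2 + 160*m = (m - 4)*(m^4 - 11*m^3 + 38*m^2 - 40*m) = m*(m - 4)*(m^3 - 11*m^2 + 38*m - 40) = m*(m - 4)*(m - 2)*(m^2 - 9*m + 20) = m*(m - 4)^2*(m - 2)*(m - 5)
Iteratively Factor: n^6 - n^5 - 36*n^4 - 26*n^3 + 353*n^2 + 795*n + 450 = (n - 5)*(n^5 + 4*n^4 - 16*n^3 - 106*n^2 - 177*n - 90) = (n - 5)*(n + 2)*(n^4 + 2*n^3 - 20*n^2 - 66*n - 45) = (n - 5)*(n + 1)*(n + 2)*(n^3 + n^2 - 21*n - 45) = (n - 5)*(n + 1)*(n + 2)*(n + 3)*(n^2 - 2*n - 15) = (n - 5)^2*(n + 1)*(n + 2)*(n + 3)*(n + 3)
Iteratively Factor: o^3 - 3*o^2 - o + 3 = (o - 1)*(o^2 - 2*o - 3) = (o - 1)*(o + 1)*(o - 3)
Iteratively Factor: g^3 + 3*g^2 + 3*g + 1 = (g + 1)*(g^2 + 2*g + 1) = (g + 1)^2*(g + 1)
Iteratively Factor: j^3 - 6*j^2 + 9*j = (j - 3)*(j^2 - 3*j) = j*(j - 3)*(j - 3)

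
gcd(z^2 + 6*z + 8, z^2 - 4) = z + 2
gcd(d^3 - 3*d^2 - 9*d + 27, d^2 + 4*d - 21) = d - 3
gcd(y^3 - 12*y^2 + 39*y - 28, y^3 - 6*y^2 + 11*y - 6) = y - 1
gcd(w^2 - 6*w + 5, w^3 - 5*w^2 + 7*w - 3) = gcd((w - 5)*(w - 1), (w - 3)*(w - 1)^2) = w - 1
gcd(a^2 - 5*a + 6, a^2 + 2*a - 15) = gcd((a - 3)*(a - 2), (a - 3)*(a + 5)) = a - 3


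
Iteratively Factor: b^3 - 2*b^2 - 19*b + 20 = (b - 5)*(b^2 + 3*b - 4) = (b - 5)*(b + 4)*(b - 1)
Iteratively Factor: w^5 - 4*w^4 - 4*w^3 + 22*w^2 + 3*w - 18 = (w + 1)*(w^4 - 5*w^3 + w^2 + 21*w - 18) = (w - 3)*(w + 1)*(w^3 - 2*w^2 - 5*w + 6) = (w - 3)^2*(w + 1)*(w^2 + w - 2) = (w - 3)^2*(w + 1)*(w + 2)*(w - 1)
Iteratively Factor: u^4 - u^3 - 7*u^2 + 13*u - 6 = (u - 1)*(u^3 - 7*u + 6) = (u - 2)*(u - 1)*(u^2 + 2*u - 3) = (u - 2)*(u - 1)^2*(u + 3)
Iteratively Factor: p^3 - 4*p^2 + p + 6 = (p + 1)*(p^2 - 5*p + 6) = (p - 3)*(p + 1)*(p - 2)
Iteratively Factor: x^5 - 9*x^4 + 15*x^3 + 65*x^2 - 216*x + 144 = (x - 4)*(x^4 - 5*x^3 - 5*x^2 + 45*x - 36) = (x - 4)*(x + 3)*(x^3 - 8*x^2 + 19*x - 12) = (x - 4)*(x - 1)*(x + 3)*(x^2 - 7*x + 12) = (x - 4)*(x - 3)*(x - 1)*(x + 3)*(x - 4)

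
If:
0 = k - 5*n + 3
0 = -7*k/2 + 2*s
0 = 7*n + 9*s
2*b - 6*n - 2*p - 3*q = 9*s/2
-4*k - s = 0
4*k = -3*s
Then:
No Solution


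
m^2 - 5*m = m*(m - 5)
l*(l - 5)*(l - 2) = l^3 - 7*l^2 + 10*l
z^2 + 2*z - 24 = (z - 4)*(z + 6)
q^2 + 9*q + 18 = (q + 3)*(q + 6)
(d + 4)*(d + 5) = d^2 + 9*d + 20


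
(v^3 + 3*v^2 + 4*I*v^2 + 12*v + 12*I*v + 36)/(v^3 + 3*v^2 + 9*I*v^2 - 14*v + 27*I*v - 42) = (v^2 + 4*I*v + 12)/(v^2 + 9*I*v - 14)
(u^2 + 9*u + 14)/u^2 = 1 + 9/u + 14/u^2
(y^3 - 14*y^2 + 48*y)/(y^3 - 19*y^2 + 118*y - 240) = y/(y - 5)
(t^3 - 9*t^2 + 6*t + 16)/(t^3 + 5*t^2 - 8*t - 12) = (t - 8)/(t + 6)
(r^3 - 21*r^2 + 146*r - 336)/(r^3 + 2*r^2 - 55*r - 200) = (r^2 - 13*r + 42)/(r^2 + 10*r + 25)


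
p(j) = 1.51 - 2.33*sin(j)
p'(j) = -2.33*cos(j)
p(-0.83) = 3.23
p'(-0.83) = -1.57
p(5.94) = 2.29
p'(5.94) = -2.19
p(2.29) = -0.24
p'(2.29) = 1.53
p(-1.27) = 3.74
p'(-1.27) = -0.69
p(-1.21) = 3.69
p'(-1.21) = -0.82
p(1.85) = -0.73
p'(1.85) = 0.64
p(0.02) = 1.46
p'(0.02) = -2.33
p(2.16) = -0.43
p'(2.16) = 1.29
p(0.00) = 1.51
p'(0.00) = -2.33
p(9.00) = 0.55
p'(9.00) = 2.12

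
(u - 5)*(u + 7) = u^2 + 2*u - 35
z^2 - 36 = (z - 6)*(z + 6)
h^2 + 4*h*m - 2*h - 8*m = (h - 2)*(h + 4*m)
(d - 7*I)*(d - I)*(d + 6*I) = d^3 - 2*I*d^2 + 41*d - 42*I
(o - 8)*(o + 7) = o^2 - o - 56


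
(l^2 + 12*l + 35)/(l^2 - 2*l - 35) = (l + 7)/(l - 7)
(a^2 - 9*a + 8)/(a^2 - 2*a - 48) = (a - 1)/(a + 6)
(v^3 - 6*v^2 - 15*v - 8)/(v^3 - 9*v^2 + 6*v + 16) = (v + 1)/(v - 2)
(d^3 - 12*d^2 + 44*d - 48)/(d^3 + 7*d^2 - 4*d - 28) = (d^2 - 10*d + 24)/(d^2 + 9*d + 14)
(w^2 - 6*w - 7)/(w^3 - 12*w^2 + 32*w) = (w^2 - 6*w - 7)/(w*(w^2 - 12*w + 32))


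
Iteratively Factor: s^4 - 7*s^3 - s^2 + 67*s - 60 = (s - 1)*(s^3 - 6*s^2 - 7*s + 60) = (s - 4)*(s - 1)*(s^2 - 2*s - 15) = (s - 5)*(s - 4)*(s - 1)*(s + 3)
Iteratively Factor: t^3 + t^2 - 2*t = (t + 2)*(t^2 - t) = (t - 1)*(t + 2)*(t)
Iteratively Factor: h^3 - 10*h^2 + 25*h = (h - 5)*(h^2 - 5*h) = h*(h - 5)*(h - 5)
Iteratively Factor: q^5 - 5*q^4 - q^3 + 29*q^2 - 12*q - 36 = (q - 3)*(q^4 - 2*q^3 - 7*q^2 + 8*q + 12) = (q - 3)*(q + 1)*(q^3 - 3*q^2 - 4*q + 12) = (q - 3)*(q - 2)*(q + 1)*(q^2 - q - 6) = (q - 3)^2*(q - 2)*(q + 1)*(q + 2)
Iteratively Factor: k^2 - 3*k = (k)*(k - 3)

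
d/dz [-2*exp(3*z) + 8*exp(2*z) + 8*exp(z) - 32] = (-6*exp(2*z) + 16*exp(z) + 8)*exp(z)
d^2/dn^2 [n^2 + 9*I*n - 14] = 2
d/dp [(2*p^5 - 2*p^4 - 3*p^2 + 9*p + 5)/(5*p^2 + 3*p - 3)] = 2*(15*p^6 + 2*p^5 - 24*p^4 + 12*p^3 - 27*p^2 - 16*p - 21)/(25*p^4 + 30*p^3 - 21*p^2 - 18*p + 9)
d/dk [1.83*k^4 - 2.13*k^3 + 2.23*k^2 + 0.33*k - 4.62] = 7.32*k^3 - 6.39*k^2 + 4.46*k + 0.33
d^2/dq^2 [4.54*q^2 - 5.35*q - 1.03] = 9.08000000000000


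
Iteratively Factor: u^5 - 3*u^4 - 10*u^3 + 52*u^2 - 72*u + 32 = (u - 1)*(u^4 - 2*u^3 - 12*u^2 + 40*u - 32) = (u - 2)*(u - 1)*(u^3 - 12*u + 16) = (u - 2)*(u - 1)*(u + 4)*(u^2 - 4*u + 4) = (u - 2)^2*(u - 1)*(u + 4)*(u - 2)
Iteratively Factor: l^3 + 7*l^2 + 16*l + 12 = (l + 2)*(l^2 + 5*l + 6) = (l + 2)^2*(l + 3)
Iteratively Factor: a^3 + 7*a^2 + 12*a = (a + 3)*(a^2 + 4*a) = a*(a + 3)*(a + 4)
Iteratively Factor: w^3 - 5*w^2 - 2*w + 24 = (w - 3)*(w^2 - 2*w - 8) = (w - 4)*(w - 3)*(w + 2)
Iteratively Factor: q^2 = (q)*(q)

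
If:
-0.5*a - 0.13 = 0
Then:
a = -0.26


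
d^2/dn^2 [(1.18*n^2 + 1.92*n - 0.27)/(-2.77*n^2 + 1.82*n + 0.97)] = (-41.36164*n^3 - 6.593154*n^2 - 39.120156*n + 7.798234)/(21.253933*n^6 - 41.894034*n^5 + 5.197905*n^4 + 23.31238*n^3 - 1.820205*n^2 - 5.137314*n - 0.912673)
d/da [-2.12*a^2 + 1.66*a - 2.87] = 1.66 - 4.24*a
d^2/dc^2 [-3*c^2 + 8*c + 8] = -6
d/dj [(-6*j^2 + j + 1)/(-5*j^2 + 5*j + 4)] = (-25*j^2 - 38*j - 1)/(25*j^4 - 50*j^3 - 15*j^2 + 40*j + 16)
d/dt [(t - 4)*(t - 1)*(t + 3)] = 3*t^2 - 4*t - 11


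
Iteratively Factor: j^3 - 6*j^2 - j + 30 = (j + 2)*(j^2 - 8*j + 15) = (j - 3)*(j + 2)*(j - 5)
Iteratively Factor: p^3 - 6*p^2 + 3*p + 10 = (p - 2)*(p^2 - 4*p - 5) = (p - 5)*(p - 2)*(p + 1)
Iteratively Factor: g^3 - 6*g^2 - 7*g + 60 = (g + 3)*(g^2 - 9*g + 20) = (g - 5)*(g + 3)*(g - 4)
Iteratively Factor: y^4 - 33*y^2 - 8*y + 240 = (y + 4)*(y^3 - 4*y^2 - 17*y + 60) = (y - 3)*(y + 4)*(y^2 - y - 20) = (y - 5)*(y - 3)*(y + 4)*(y + 4)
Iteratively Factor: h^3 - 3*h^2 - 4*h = (h)*(h^2 - 3*h - 4) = h*(h + 1)*(h - 4)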